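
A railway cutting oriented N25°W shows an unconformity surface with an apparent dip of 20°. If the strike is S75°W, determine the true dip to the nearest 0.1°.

β = acute angle between strike S75°W and section N25°W = 80°.
tan(true dip) = tan 20° / sin 80° = 0.3696
true dip = arctan 0.3696 = 20.28°

20.3°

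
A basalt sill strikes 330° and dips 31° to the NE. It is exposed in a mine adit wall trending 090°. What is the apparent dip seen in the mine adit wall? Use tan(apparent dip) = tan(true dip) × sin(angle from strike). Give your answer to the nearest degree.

27°

Angle between strike (330°) and section (090°): β = 60°.
tan(apparent dip) = tan 31° · sin 60° = 0.5204
α = arctan(0.5204) = 27.49°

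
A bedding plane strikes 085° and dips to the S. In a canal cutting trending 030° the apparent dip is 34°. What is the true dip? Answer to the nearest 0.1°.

The section is 55° from the strike.
tan(true dip) = tan 34° / sin 55° = 0.8234
true dip = arctan 0.8234 = 39.47°

39.5°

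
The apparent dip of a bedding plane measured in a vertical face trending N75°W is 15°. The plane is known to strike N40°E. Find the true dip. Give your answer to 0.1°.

The section is 65° from the strike.
tan δ = tan α / sin β = tan 15° / sin 65° = 0.2679 / 0.9063 = 0.2956
δ = arctan(0.2956) = 16.47°

16.5°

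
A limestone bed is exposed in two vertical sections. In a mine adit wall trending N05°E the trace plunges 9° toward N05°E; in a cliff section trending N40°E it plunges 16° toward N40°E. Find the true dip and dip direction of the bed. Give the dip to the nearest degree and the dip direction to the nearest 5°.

true dip 18°, dip direction 065°

Represent each trace as a vector plunging at its apparent dip toward its trend (east-north-up frame): v₁ = (0.086, 0.984, -0.156), v₂ = (0.618, 0.736, -0.276).
The plane normal is n = v₁ × v₂ ∝ (0.156, 0.073, 0.545).
True dip = arccos(n_z / |n|) = arccos(0.9535) = 17.5°.
Dip direction = azimuth of (n_x, n_y) = atan2(0.156, 0.073) = 65°.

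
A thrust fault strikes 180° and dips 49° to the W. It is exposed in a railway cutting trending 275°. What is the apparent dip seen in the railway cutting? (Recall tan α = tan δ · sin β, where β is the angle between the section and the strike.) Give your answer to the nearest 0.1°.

48.9°

The section lies 85° from the strike.
tan α = tan 49° × sin 85° = 1.1504 × 0.9962 = 1.1460
α = arctan(1.1460) = 48.89°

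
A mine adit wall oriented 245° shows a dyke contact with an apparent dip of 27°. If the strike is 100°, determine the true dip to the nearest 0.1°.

β = acute angle between strike 100° and section 245° = 35°.
tan(true dip) = tan 27° / sin 35° = 0.8883
true dip = arctan 0.8883 = 41.62°

41.6°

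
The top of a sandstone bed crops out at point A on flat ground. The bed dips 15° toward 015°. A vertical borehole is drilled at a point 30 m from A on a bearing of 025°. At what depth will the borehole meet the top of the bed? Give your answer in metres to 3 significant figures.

The hole lies 10° from the dip direction, so the down-dip offset is 30 × cos 10° = 29.54 m.
Depth = down-dip offset × tan(dip) = 29.54 × tan 15° = 29.54 × 0.2679
Depth = 7.92 m

7.92 m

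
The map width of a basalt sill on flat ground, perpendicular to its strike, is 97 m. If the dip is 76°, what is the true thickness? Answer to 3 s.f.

94.1 m

True thickness t = w · sin(dip) = 97 × sin 76°
t = 97 × 0.9703 = 94.119 m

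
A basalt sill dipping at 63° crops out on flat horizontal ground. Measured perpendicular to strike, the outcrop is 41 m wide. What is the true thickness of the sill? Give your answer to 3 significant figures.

True thickness t = w · sin(dip) = 41 × sin 63°
t = 41 × 0.8910 = 36.531 m

36.5 m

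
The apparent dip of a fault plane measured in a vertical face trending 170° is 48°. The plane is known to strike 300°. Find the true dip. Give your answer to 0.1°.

β = acute angle between strike 300° and section 170° = 50°.
tan(true dip) = tan 48° / sin 50° = 1.4498
true dip = arctan 1.4498 = 55.40°

55.4°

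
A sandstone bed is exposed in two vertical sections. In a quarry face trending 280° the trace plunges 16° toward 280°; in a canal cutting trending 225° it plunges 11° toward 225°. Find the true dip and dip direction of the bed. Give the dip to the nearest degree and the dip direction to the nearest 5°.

true dip 16°, dip direction 275°

Represent each trace as a vector plunging at its apparent dip toward its trend (east-north-up frame): v₁ = (-0.947, 0.167, -0.276), v₂ = (-0.694, -0.694, -0.191).
n = v₁ × v₂ = (-0.223, 0.011, 0.773) (taken with n_z > 0).
tan δ = √(n_x²+n_y²)/n_z = 0.223/0.773, so δ = 16.1°.
Dip direction = azimuth of (n_x, n_y) = atan2(-0.223, 0.011) = 273°.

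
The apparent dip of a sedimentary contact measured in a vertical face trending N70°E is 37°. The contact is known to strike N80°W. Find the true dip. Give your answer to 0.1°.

56.4°

The section is 30° from the strike.
tan δ = tan α / sin β = tan 37° / sin 30° = 0.7536 / 0.5000 = 1.5071
true dip = arctan 1.5071 = 56.43°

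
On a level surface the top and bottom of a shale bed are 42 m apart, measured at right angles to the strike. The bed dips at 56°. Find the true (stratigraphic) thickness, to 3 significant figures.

True thickness t = w · sin(dip) = 42 × sin 56°
t = 42 × 0.8290 = 34.820 m

34.8 m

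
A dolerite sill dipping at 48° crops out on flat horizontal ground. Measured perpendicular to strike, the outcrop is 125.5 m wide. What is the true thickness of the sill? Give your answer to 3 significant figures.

93.3 m

True thickness t = w · sin(dip) = 125.5 × sin 48°
t = 125.5 × 0.7431 = 93.265 m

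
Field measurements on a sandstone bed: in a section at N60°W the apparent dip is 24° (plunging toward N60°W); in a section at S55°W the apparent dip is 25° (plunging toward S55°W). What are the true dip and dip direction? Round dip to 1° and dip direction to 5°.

true dip 28°, dip direction 265°

The two traces are lines in the plane: v₁ = (sin 300°·cos 24°, cos 300°·cos 24°, −sin 24°), v₂ = (sin 235°·cos 25°, cos 235°·cos 25°, −sin 25°).
n = v₁ × v₂ = (-0.404, -0.032, 0.750) (taken with n_z > 0).
True dip = arccos(n_z / |n|) = arccos(0.8796) = 28.4°.
Dip direction = atan2(-0.404, -0.032) = 265° (azimuth of n's horizontal projection).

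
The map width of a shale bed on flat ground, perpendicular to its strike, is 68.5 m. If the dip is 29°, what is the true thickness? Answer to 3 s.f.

33.2 m

True thickness t = w · sin(dip) = 68.5 × sin 29°
t = 68.5 × 0.4848 = 33.209 m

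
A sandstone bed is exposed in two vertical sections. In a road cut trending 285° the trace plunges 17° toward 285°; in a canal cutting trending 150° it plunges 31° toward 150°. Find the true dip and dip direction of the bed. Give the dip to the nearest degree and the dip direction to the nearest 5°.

true dip 50°, dip direction 210°

The two traces are lines in the plane: v₁ = (sin 285°·cos 17°, cos 285°·cos 17°, −sin 17°), v₂ = (sin 150°·cos 31°, cos 150°·cos 31°, −sin 31°).
n = v₁ × v₂ = (-0.345, -0.601, 0.580) (taken with n_z > 0).
True dip = arccos(n_z / |n|) = arccos(0.6417) = 50.1°.
The horizontal component of n points toward azimuth atan2(n_x, n_y) = 210°, the dip direction.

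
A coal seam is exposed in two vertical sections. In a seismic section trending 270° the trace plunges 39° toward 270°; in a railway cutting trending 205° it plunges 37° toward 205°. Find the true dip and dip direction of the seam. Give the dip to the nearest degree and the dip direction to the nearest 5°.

true dip 43°, dip direction 240°

Each apparent-dip line lies in the plane. As unit vectors (x east, y north, z up), v₁ plunges 39°→270° and v₂ plunges 37°→205°.
The plane normal is n = v₁ × v₂ ∝ (-0.456, -0.255, 0.563).
True dip = arccos(n_z / |n|) = arccos(0.7329) = 42.9°.
Dip direction = atan2(-0.456, -0.255) = 241° (azimuth of n's horizontal projection).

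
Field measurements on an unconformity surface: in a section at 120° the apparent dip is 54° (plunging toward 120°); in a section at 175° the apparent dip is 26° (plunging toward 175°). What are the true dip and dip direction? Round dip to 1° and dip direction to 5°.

Each apparent-dip line lies in the plane. As unit vectors (x east, y north, z up), v₁ plunges 54°→120° and v₂ plunges 26°→175°.
The plane normal is n = v₁ × v₂ ∝ (0.596, -0.160, 0.433).
tan δ = √(n_x²+n_y²)/n_z = 0.617/0.433, so δ = 54.9°.
Dip direction = atan2(0.596, -0.160) = 105° (azimuth of n's horizontal projection).

true dip 55°, dip direction 105°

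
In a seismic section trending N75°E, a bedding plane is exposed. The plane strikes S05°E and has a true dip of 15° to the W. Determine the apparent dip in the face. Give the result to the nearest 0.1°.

The section lies 80° from the strike.
tan α = tan 15° × sin 80° = 0.2679 × 0.9848 = 0.2639
apparent dip = arctan 0.2639 = 14.78°

14.8°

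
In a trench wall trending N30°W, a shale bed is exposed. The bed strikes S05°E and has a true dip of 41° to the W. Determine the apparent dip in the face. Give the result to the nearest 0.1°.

20.2°

The strike is S05°E and the section trends N30°W; the acute angle between them is β = 25°.
tan(apparent dip) = tan 41° · sin 25° = 0.3674
apparent dip = arctan 0.3674 = 20.17°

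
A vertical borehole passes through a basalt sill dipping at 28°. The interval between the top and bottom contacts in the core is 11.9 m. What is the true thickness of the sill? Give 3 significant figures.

10.5 m

True thickness t = h · cos(dip) = 11.9 × cos 28°
t = 11.9 × 0.8829 = 10.507 m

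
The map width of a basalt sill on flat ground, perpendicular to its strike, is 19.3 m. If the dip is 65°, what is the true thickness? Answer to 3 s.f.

True thickness t = w · sin(dip) = 19.3 × sin 65°
t = 19.3 × 0.9063 = 17.492 m

17.5 m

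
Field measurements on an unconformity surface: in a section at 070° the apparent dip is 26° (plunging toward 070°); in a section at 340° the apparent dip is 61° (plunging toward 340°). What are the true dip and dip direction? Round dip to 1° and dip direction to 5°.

The two traces are lines in the plane: v₁ = (sin 70°·cos 26°, cos 70°·cos 26°, −sin 26°), v₂ = (sin 340°·cos 61°, cos 340°·cos 61°, −sin 61°).
n = v₁ × v₂ = (-0.069, 0.811, 0.436) (taken with n_z > 0).
True dip = arccos(n_z / |n|) = arccos(0.4718) = 61.8°.
Dip direction = atan2(-0.069, 0.811) = 355° (azimuth of n's horizontal projection).

true dip 62°, dip direction 355°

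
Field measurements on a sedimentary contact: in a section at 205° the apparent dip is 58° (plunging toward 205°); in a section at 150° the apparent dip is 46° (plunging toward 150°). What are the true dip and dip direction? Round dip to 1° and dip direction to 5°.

Represent each trace as a vector plunging at its apparent dip toward its trend (east-north-up frame): v₁ = (-0.224, -0.480, -0.848), v₂ = (0.347, -0.602, -0.719).
n = v₁ × v₂ = (-0.165, -0.456, 0.302) (taken with n_z > 0).
Dip δ = arctan(|n_h|/n_z) = arctan(0.485/0.302) = 58.1°.
Dip direction = azimuth of (n_x, n_y) = atan2(-0.165, -0.456) = 200°.

true dip 58°, dip direction 200°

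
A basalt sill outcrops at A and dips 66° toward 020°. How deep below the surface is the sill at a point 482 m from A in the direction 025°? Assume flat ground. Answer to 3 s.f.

The hole lies 5° from the dip direction, so the down-dip offset is 482 × cos 5° = 480.17 m.
Depth = down-dip offset × tan(dip) = 480.17 × tan 66° = 480.17 × 2.2460
Depth = 1078.47 m

1080 m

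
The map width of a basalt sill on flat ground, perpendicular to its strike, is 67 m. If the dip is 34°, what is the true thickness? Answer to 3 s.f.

37.5 m

True thickness t = w · sin(dip) = 67 × sin 34°
t = 67 × 0.5592 = 37.466 m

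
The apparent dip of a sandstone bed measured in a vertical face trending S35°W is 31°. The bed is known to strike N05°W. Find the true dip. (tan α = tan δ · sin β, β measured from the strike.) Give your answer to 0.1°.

β = acute angle between strike N05°W and section S35°W = 40°.
tan(true dip) = tan 31° / sin 40° = 0.9348
δ = arctan(0.9348) = 43.07°

43.1°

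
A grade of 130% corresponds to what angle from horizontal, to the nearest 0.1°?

52.4°

tan θ = 130/100 = 1.3000
θ = arctan(1.3000) = 52.43°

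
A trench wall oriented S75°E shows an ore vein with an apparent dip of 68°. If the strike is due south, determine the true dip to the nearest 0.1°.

β = acute angle between strike due south and section S75°E = 75°.
tan δ = tan α / sin β = tan 68° / sin 75° = 2.4751 / 0.9659 = 2.5624
δ = arctan(2.5624) = 68.68°

68.7°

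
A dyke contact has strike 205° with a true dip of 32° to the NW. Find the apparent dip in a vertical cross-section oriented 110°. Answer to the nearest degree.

32°

The strike is 205° and the section trends 110°; the acute angle between them is β = 85°.
tan(apparent dip) = tan 32° · sin 85° = 0.6225
α = arctan(0.6225) = 31.90°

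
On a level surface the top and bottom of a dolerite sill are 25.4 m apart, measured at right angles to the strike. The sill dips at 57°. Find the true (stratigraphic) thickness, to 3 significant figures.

21.3 m

True thickness t = w · sin(dip) = 25.4 × sin 57°
t = 25.4 × 0.8387 = 21.302 m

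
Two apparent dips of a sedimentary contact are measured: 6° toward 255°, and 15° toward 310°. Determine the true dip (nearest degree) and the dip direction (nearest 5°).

true dip 15°, dip direction 320°

Each apparent-dip line lies in the plane. As unit vectors (x east, y north, z up), v₁ plunges 6°→255° and v₂ plunges 15°→310°.
n = v₁ × v₂ = (-0.132, 0.171, 0.787) (taken with n_z > 0).
tan δ = √(n_x²+n_y²)/n_z = 0.216/0.787, so δ = 15.3°.
The horizontal component of n points toward azimuth atan2(n_x, n_y) = 322°, the dip direction.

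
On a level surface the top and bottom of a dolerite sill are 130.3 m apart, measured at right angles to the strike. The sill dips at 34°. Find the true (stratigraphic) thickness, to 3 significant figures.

True thickness t = w · sin(dip) = 130.3 × sin 34°
t = 130.3 × 0.5592 = 72.863 m

72.9 m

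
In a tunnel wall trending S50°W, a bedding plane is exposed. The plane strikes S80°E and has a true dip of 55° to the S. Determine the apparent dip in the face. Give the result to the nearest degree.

Angle between strike (S80°E) and section (S50°W): β = 50°.
tan(apparent dip) = tan 55° · sin 50° = 1.0940
α = arctan(1.0940) = 47.57°

48°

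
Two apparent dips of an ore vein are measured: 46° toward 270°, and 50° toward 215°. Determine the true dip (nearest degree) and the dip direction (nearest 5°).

true dip 52°, dip direction 235°

Represent each trace as a vector plunging at its apparent dip toward its trend (east-north-up frame): v₁ = (-0.695, -0.000, -0.719), v₂ = (-0.369, -0.527, -0.766).
Cross product v₁ × v₂ gives the pole to the plane: n ∝ (-0.379, -0.267, 0.366).
tan δ = √(n_x²+n_y²)/n_z = 0.463/0.366, so δ = 51.7°.
The horizontal component of n points toward azimuth atan2(n_x, n_y) = 235°, the dip direction.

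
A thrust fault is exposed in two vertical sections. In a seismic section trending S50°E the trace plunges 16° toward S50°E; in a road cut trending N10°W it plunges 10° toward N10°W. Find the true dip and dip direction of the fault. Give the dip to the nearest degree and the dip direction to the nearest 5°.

true dip 34°, dip direction 065°

The two traces are lines in the plane: v₁ = (sin 130°·cos 16°, cos 130°·cos 16°, −sin 16°), v₂ = (sin 350°·cos 10°, cos 350°·cos 10°, −sin 10°).
The plane normal is n = v₁ × v₂ ∝ (0.375, 0.175, 0.609).
True dip = arccos(n_z / |n|) = arccos(0.8271) = 34.2°.
Dip direction = azimuth of (n_x, n_y) = atan2(0.375, 0.175) = 65°.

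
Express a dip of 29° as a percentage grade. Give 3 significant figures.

grade % = 100 × tan 29° = 100 × 0.5543

55.4%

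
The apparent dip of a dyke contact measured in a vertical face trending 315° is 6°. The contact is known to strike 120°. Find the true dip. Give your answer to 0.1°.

22.1°

The section is 15° from the strike.
tan(true dip) = tan 6° / sin 15° = 0.4061
δ = arctan(0.4061) = 22.10°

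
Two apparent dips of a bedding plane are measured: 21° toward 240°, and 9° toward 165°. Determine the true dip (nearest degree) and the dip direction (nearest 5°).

true dip 21°, dip direction 230°

Each apparent-dip line lies in the plane. As unit vectors (x east, y north, z up), v₁ plunges 21°→240° and v₂ plunges 9°→165°.
Cross product v₁ × v₂ gives the pole to the plane: n ∝ (-0.269, -0.218, 0.891).
True dip = arccos(n_z / |n|) = arccos(0.9321) = 21.2°.
Dip direction = atan2(-0.269, -0.218) = 231° (azimuth of n's horizontal projection).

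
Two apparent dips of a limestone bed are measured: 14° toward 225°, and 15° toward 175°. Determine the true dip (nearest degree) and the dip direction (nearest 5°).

true dip 16°, dip direction 195°

Each apparent-dip line lies in the plane. As unit vectors (x east, y north, z up), v₁ plunges 14°→225° and v₂ plunges 15°→175°.
Cross product v₁ × v₂ gives the pole to the plane: n ∝ (-0.055, -0.198, 0.718).
True dip = arccos(n_z / |n|) = arccos(0.9614) = 16.0°.
Dip direction = azimuth of (n_x, n_y) = atan2(-0.055, -0.198) = 196°.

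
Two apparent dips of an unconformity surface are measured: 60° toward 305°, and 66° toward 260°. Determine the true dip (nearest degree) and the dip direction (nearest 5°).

true dip 66°, dip direction 265°

Represent each trace as a vector plunging at its apparent dip toward its trend (east-north-up frame): v₁ = (-0.410, 0.287, -0.866), v₂ = (-0.401, -0.071, -0.914).
n = v₁ × v₂ = (-0.323, -0.027, 0.144) (taken with n_z > 0).
True dip = arccos(n_z / |n|) = arccos(0.4054) = 66.1°.
Dip direction = azimuth of (n_x, n_y) = atan2(-0.323, -0.027) = 265°.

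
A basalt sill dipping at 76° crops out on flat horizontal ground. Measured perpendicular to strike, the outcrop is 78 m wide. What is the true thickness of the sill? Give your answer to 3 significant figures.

True thickness t = w · sin(dip) = 78 × sin 76°
t = 78 × 0.9703 = 75.683 m

75.7 m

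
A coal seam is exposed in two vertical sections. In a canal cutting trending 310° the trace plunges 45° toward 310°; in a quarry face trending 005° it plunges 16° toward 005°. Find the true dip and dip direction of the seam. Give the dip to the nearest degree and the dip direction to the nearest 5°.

true dip 47°, dip direction 290°

Each apparent-dip line lies in the plane. As unit vectors (x east, y north, z up), v₁ plunges 45°→310° and v₂ plunges 16°→005°.
Cross product v₁ × v₂ gives the pole to the plane: n ∝ (-0.552, 0.209, 0.557).
True dip = arccos(n_z / |n|) = arccos(0.6864) = 46.7°.
Dip direction = atan2(-0.552, 0.209) = 291° (azimuth of n's horizontal projection).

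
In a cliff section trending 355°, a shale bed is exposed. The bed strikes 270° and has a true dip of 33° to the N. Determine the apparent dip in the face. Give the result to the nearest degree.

The strike is 270° and the section trends 355°; the acute angle between them is β = 85°.
tan(apparent dip) = tan 33° · sin 85° = 0.6469
α = arctan(0.6469) = 32.90°

33°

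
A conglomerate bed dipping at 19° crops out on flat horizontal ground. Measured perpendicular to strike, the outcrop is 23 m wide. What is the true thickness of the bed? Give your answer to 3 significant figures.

True thickness t = w · sin(dip) = 23 × sin 19°
t = 23 × 0.3256 = 7.488 m

7.49 m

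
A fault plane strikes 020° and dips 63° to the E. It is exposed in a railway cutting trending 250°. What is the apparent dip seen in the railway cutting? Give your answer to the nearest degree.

56°

The section lies 50° from the strike.
tan(apparent dip) = tan 63° · sin 50° = 1.5034
α = arctan(1.5034) = 56.37°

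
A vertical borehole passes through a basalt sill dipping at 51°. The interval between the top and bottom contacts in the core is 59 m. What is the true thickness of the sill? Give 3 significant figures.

37.1 m

True thickness t = h · cos(dip) = 59 × cos 51°
t = 59 × 0.6293 = 37.130 m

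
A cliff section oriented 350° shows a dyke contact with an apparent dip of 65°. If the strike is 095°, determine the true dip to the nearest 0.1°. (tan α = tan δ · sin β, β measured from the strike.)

The section is 75° from the strike.
tan(true dip) = tan 65° / sin 75° = 2.2202
δ = arctan(2.2202) = 65.75°

65.8°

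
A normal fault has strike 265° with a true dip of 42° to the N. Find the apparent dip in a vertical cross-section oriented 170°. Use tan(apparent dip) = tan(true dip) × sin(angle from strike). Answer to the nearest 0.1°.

The strike is 265° and the section trends 170°; the acute angle between them is β = 85°.
tan(apparent dip) = tan 42° · sin 85° = 0.8970
α = arctan(0.8970) = 41.89°

41.9°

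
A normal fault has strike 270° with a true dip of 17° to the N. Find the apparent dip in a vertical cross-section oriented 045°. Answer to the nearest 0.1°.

12.2°

The strike is 270° and the section trends 045°; the acute angle between them is β = 45°.
tan α = tan 17° × sin 45° = 0.3057 × 0.7071 = 0.2162
α = arctan(0.2162) = 12.20°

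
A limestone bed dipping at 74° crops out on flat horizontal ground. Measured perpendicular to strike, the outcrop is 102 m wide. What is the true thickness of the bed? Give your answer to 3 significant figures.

98.0 m

True thickness t = w · sin(dip) = 102 × sin 74°
t = 102 × 0.9613 = 98.049 m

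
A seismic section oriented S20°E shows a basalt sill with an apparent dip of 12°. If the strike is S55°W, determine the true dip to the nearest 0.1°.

12.4°

The section is 75° from the strike.
tan δ = tan α / sin β = tan 12° / sin 75° = 0.2126 / 0.9659 = 0.2201
δ = arctan(0.2201) = 12.41°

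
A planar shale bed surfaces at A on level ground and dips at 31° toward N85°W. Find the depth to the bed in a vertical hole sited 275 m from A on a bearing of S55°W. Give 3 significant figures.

The hole lies 40° from the dip direction, so the down-dip offset is 275 × cos 40° = 210.66 m.
Depth = down-dip offset × tan(dip) = 210.66 × tan 31° = 210.66 × 0.6009
Depth = 126.58 m

127 m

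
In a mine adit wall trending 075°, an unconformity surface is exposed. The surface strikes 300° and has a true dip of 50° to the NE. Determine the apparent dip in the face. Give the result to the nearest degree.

The section lies 45° from the strike.
tan α = tan 50° × sin 45° = 1.1918 × 0.7071 = 0.8427
α = arctan(0.8427) = 40.12°

40°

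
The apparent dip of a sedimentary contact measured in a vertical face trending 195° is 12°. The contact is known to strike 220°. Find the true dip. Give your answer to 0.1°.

26.7°

The section is 25° from the strike.
tan(true dip) = tan 12° / sin 25° = 0.5030
true dip = arctan 0.5030 = 26.70°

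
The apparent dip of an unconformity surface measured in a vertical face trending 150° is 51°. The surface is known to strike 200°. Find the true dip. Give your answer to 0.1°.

The section is 50° from the strike.
tan δ = tan α / sin β = tan 51° / sin 50° = 1.2349 / 0.7660 = 1.6120
true dip = arctan 1.6120 = 58.19°

58.2°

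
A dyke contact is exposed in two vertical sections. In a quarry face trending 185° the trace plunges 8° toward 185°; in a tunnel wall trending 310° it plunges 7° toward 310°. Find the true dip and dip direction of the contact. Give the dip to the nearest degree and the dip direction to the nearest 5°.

The two traces are lines in the plane: v₁ = (sin 185°·cos 8°, cos 185°·cos 8°, −sin 8°), v₂ = (sin 310°·cos 7°, cos 310°·cos 7°, −sin 7°).
n = v₁ × v₂ = (-0.209, -0.095, 0.805) (taken with n_z > 0).
tan δ = √(n_x²+n_y²)/n_z = 0.230/0.805, so δ = 15.9°.
Dip direction = azimuth of (n_x, n_y) = atan2(-0.209, -0.095) = 245°.

true dip 16°, dip direction 245°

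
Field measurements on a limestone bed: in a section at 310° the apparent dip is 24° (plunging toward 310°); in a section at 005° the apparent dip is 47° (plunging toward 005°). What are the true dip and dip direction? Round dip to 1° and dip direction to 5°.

Represent each trace as a vector plunging at its apparent dip toward its trend (east-north-up frame): v₁ = (-0.700, 0.587, -0.407), v₂ = (0.059, 0.679, -0.731).
n = v₁ × v₂ = (0.153, 0.536, 0.510) (taken with n_z > 0).
Dip δ = arctan(|n_h|/n_z) = arctan(0.557/0.510) = 47.5°.
The horizontal component of n points toward azimuth atan2(n_x, n_y) = 16°, the dip direction.

true dip 48°, dip direction 015°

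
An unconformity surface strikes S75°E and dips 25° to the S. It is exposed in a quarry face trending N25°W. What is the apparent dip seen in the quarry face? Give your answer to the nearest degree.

Angle between strike (S75°E) and section (N25°W): β = 50°.
tan α = tan 25° × sin 50° = 0.4663 × 0.7660 = 0.3572
apparent dip = arctan 0.3572 = 19.66°

20°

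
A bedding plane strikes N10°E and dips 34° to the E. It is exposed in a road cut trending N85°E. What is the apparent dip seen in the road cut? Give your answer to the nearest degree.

33°

The strike is N10°E and the section trends N85°E; the acute angle between them is β = 75°.
tan α = tan 34° × sin 75° = 0.6745 × 0.9659 = 0.6515
α = arctan(0.6515) = 33.09°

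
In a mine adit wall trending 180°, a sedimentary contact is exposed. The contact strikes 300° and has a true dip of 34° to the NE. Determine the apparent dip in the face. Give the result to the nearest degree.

The strike is 300° and the section trends 180°; the acute angle between them is β = 60°.
tan(apparent dip) = tan 34° · sin 60° = 0.5841
α = arctan(0.5841) = 30.29°

30°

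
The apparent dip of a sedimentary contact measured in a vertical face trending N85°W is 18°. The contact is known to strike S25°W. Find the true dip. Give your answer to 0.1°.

β = acute angle between strike S25°W and section N85°W = 70°.
tan(true dip) = tan 18° / sin 70° = 0.3458
true dip = arctan 0.3458 = 19.07°

19.1°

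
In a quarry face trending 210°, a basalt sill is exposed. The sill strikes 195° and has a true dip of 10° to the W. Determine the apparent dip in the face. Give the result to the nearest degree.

The strike is 195° and the section trends 210°; the acute angle between them is β = 15°.
tan(apparent dip) = tan 10° · sin 15° = 0.0456
apparent dip = arctan 0.0456 = 2.61°

3°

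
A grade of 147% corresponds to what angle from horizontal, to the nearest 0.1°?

55.8°

tan θ = 147/100 = 1.4700
θ = arctan(1.4700) = 55.77°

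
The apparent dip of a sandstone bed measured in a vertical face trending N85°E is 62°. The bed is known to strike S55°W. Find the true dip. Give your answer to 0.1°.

75.1°

The section is 30° from the strike.
tan δ = tan α / sin β = tan 62° / sin 30° = 1.8807 / 0.5000 = 3.7615
true dip = arctan 3.7615 = 75.11°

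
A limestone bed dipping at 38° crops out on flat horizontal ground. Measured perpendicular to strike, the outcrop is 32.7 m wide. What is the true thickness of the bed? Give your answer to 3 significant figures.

True thickness t = w · sin(dip) = 32.7 × sin 38°
t = 32.7 × 0.6157 = 20.132 m

20.1 m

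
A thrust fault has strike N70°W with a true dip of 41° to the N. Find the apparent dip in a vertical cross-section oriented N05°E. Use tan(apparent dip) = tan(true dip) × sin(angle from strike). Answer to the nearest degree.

The strike is N70°W and the section trends N05°E; the acute angle between them is β = 75°.
tan α = tan 41° × sin 75° = 0.8693 × 0.9659 = 0.8397
apparent dip = arctan 0.8397 = 40.02°

40°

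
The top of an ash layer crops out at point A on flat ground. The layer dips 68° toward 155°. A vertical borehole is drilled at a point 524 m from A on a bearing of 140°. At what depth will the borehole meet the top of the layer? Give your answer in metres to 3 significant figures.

1250 m

The hole lies 15° from the dip direction, so the down-dip offset is 524 × cos 15° = 506.15 m.
Depth = down-dip offset × tan(dip) = 506.15 × tan 68° = 506.15 × 2.4751
Depth = 1252.75 m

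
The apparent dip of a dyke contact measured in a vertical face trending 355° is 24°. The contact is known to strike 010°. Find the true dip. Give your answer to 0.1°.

The section is 15° from the strike.
tan δ = tan α / sin β = tan 24° / sin 15° = 0.4452 / 0.2588 = 1.7202
true dip = arctan 1.7202 = 59.83°

59.8°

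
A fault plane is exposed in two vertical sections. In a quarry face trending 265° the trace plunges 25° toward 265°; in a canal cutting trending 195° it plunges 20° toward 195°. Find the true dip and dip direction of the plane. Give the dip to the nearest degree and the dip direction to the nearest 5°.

true dip 27°, dip direction 240°

Each apparent-dip line lies in the plane. As unit vectors (x east, y north, z up), v₁ plunges 25°→265° and v₂ plunges 20°→195°.
The plane normal is n = v₁ × v₂ ∝ (-0.357, -0.206, 0.800).
True dip = arccos(n_z / |n|) = arccos(0.8892) = 27.2°.
Dip direction = atan2(-0.357, -0.206) = 240° (azimuth of n's horizontal projection).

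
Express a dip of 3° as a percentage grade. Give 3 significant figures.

5.24%

grade % = 100 × tan 3° = 100 × 0.0524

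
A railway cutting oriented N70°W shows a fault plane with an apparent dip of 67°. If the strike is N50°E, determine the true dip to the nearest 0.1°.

The section is 60° from the strike.
tan δ = tan α / sin β = tan 67° / sin 60° = 2.3559 / 0.8660 = 2.7203
true dip = arctan 2.7203 = 69.82°

69.8°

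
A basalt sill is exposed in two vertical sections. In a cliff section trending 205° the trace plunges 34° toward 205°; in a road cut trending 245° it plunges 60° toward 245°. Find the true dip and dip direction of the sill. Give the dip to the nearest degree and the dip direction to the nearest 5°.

The two traces are lines in the plane: v₁ = (sin 205°·cos 34°, cos 205°·cos 34°, −sin 34°), v₂ = (sin 245°·cos 60°, cos 245°·cos 60°, −sin 60°).
Cross product v₁ × v₂ gives the pole to the plane: n ∝ (-0.533, 0.050, 0.266).
True dip = arccos(n_z / |n|) = arccos(0.4459) = 63.5°.
The horizontal component of n points toward azimuth atan2(n_x, n_y) = 275°, the dip direction.

true dip 64°, dip direction 275°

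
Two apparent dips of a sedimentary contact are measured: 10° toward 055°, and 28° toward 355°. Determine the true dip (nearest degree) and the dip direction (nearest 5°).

Represent each trace as a vector plunging at its apparent dip toward its trend (east-north-up frame): v₁ = (0.807, 0.565, -0.174), v₂ = (-0.077, 0.880, -0.469).
Cross product v₁ × v₂ gives the pole to the plane: n ∝ (-0.112, 0.392, 0.753).
True dip = arccos(n_z / |n|) = arccos(0.8793) = 28.4°.
The horizontal component of n points toward azimuth atan2(n_x, n_y) = 344°, the dip direction.

true dip 28°, dip direction 345°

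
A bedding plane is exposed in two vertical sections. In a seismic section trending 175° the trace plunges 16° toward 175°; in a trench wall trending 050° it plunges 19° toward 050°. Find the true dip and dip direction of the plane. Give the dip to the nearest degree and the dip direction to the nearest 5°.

true dip 34°, dip direction 110°

The two traces are lines in the plane: v₁ = (sin 175°·cos 16°, cos 175°·cos 16°, −sin 16°), v₂ = (sin 50°·cos 19°, cos 50°·cos 19°, −sin 19°).
The plane normal is n = v₁ × v₂ ∝ (0.479, -0.172, 0.745).
tan δ = √(n_x²+n_y²)/n_z = 0.509/0.745, so δ = 34.4°.
Dip direction = azimuth of (n_x, n_y) = atan2(0.479, -0.172) = 110°.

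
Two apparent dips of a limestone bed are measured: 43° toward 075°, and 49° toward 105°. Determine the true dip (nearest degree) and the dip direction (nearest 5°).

Represent each trace as a vector plunging at its apparent dip toward its trend (east-north-up frame): v₁ = (0.706, 0.189, -0.682), v₂ = (0.634, -0.170, -0.755).
The plane normal is n = v₁ × v₂ ∝ (0.259, -0.101, 0.240).
Dip δ = arctan(|n_h|/n_z) = arctan(0.278/0.240) = 49.2°.
Dip direction = azimuth of (n_x, n_y) = atan2(0.259, -0.101) = 111°.

true dip 49°, dip direction 110°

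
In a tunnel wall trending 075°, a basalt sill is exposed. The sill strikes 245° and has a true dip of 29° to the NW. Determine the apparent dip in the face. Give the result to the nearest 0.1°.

The section lies 10° from the strike.
tan α = tan 29° × sin 10° = 0.5543 × 0.1736 = 0.0963
apparent dip = arctan 0.0963 = 5.50°

5.5°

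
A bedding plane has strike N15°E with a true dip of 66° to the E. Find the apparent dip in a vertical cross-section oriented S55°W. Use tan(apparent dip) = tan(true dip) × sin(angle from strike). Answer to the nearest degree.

The section lies 40° from the strike.
tan α = tan 66° × sin 40° = 2.2460 × 0.6428 = 1.4437
apparent dip = arctan 1.4437 = 55.29°

55°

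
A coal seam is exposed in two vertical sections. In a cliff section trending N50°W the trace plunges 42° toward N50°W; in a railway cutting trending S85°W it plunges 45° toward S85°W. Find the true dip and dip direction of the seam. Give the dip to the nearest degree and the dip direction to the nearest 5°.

true dip 46°, dip direction 280°

Represent each trace as a vector plunging at its apparent dip toward its trend (east-north-up frame): v₁ = (-0.569, 0.478, -0.669), v₂ = (-0.704, -0.062, -0.707).
The plane normal is n = v₁ × v₂ ∝ (-0.379, 0.069, 0.372).
Dip δ = arctan(|n_h|/n_z) = arctan(0.385/0.372) = 46.0°.
The horizontal component of n points toward azimuth atan2(n_x, n_y) = 280°, the dip direction.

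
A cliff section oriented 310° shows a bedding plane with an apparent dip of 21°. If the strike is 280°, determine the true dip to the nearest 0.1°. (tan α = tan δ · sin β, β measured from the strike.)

37.5°

The section is 30° from the strike.
tan(true dip) = tan 21° / sin 30° = 0.7677
δ = arctan(0.7677) = 37.51°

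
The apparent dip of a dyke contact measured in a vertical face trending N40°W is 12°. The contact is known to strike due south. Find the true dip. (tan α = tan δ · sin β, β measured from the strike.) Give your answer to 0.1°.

18.3°

β = acute angle between strike due south and section N40°W = 40°.
tan δ = tan α / sin β = tan 12° / sin 40° = 0.2126 / 0.6428 = 0.3307
true dip = arctan 0.3307 = 18.30°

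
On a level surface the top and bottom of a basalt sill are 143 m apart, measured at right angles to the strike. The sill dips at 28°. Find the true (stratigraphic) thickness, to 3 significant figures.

True thickness t = w · sin(dip) = 143 × sin 28°
t = 143 × 0.4695 = 67.134 m

67.1 m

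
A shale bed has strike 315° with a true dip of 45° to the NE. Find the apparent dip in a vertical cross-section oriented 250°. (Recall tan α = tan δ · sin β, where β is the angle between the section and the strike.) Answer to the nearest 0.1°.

Angle between strike (315°) and section (250°): β = 65°.
tan(apparent dip) = tan 45° · sin 65° = 0.9063
apparent dip = arctan 0.9063 = 42.19°

42.2°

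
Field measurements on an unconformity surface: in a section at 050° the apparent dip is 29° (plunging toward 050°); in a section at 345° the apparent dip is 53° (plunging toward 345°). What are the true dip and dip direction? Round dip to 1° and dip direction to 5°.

Represent each trace as a vector plunging at its apparent dip toward its trend (east-north-up frame): v₁ = (0.670, 0.562, -0.485), v₂ = (-0.156, 0.581, -0.799).
n = v₁ × v₂ = (-0.167, 0.611, 0.477) (taken with n_z > 0).
tan δ = √(n_x²+n_y²)/n_z = 0.633/0.477, so δ = 53.0°.
Dip direction = atan2(-0.167, 0.611) = 345° (azimuth of n's horizontal projection).

true dip 53°, dip direction 345°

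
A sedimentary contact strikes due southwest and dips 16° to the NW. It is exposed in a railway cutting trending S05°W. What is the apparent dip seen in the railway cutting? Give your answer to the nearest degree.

10°

The section lies 40° from the strike.
tan(apparent dip) = tan 16° · sin 40° = 0.1843
α = arctan(0.1843) = 10.44°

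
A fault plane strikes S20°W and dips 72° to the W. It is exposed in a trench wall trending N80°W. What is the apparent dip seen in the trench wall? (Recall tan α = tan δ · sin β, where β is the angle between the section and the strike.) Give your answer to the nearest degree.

Angle between strike (S20°W) and section (N80°W): β = 80°.
tan(apparent dip) = tan 72° · sin 80° = 3.0309
apparent dip = arctan 3.0309 = 71.74°

72°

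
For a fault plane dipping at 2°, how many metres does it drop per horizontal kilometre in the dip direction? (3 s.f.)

drop per km = 1000 × tan 2° = 1000 × 0.0349

34.9 m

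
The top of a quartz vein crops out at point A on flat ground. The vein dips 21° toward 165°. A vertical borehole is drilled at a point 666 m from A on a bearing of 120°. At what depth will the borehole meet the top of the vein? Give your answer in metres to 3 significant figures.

181 m

The hole lies 45° from the dip direction, so the down-dip offset is 666 × cos 45° = 470.93 m.
Depth = down-dip offset × tan(dip) = 470.93 × tan 21° = 470.93 × 0.3839
Depth = 180.77 m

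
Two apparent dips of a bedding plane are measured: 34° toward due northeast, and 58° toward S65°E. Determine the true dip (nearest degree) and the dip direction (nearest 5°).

true dip 58°, dip direction 110°

Each apparent-dip line lies in the plane. As unit vectors (x east, y north, z up), v₁ plunges 34°→due northeast and v₂ plunges 58°→S65°E.
Cross product v₁ × v₂ gives the pole to the plane: n ∝ (0.622, -0.229, 0.413).
Dip δ = arctan(|n_h|/n_z) = arctan(0.663/0.413) = 58.1°.
The horizontal component of n points toward azimuth atan2(n_x, n_y) = 110°, the dip direction.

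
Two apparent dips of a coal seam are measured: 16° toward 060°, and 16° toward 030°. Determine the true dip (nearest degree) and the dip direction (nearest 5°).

true dip 17°, dip direction 045°

Each apparent-dip line lies in the plane. As unit vectors (x east, y north, z up), v₁ plunges 16°→060° and v₂ plunges 16°→030°.
Cross product v₁ × v₂ gives the pole to the plane: n ∝ (0.097, 0.097, 0.462).
tan δ = √(n_x²+n_y²)/n_z = 0.137/0.462, so δ = 16.5°.
Dip direction = azimuth of (n_x, n_y) = atan2(0.097, 0.097) = 45°.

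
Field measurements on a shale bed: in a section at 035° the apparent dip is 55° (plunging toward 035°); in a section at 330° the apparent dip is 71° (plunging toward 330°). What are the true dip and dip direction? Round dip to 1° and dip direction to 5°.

true dip 71°, dip direction 335°

Each apparent-dip line lies in the plane. As unit vectors (x east, y north, z up), v₁ plunges 55°→035° and v₂ plunges 71°→330°.
n = v₁ × v₂ = (-0.213, 0.444, 0.169) (taken with n_z > 0).
Dip δ = arctan(|n_h|/n_z) = arctan(0.493/0.169) = 71.1°.
Dip direction = atan2(-0.213, 0.444) = 334° (azimuth of n's horizontal projection).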